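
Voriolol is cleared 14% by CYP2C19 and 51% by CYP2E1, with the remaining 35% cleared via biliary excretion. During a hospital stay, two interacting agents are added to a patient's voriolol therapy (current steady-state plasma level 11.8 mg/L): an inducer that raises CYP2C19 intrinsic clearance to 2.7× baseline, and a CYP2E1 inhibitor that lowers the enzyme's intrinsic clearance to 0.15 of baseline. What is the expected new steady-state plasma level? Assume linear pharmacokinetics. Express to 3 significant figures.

14.7 mg/L

CYP2C19: 0.14 × 2.7 = 0.378
CYP2E1: 0.51 × 0.15 = 0.0765
Other: 0.35 (unchanged)
CL_new/CL_old = 0.378 + 0.0765 + 0.35 = 0.8045.
Dividing the baseline by the relative clearance: 11.8 / 0.8045 = 14.7 mg/L.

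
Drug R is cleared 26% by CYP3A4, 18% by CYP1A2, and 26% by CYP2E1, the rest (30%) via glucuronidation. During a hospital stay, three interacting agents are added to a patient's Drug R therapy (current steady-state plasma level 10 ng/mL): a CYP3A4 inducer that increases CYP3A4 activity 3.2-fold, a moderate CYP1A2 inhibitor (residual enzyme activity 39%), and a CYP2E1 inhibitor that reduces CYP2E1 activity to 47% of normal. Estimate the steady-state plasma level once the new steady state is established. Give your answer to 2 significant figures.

7.6 ng/mL

CYP3A4: 0.26 × 3.2 = 0.832
CYP1A2: 0.18 × 0.39 = 0.0702
CYP2E1: 0.26 × 0.47 = 0.1222
Other: 0.3 (unchanged)
Relative clearance = 0.832 + 0.0702 + 0.1222 + 0.3 = 1.3244.
Steady-state plasma level ∝ 1/CL: new value = 10 / 1.3244 = 7.6 ng/mL.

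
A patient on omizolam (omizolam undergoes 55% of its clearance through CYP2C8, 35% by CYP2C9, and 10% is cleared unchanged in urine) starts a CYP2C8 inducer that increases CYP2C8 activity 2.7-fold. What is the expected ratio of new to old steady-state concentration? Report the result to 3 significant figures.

0.517

CYP2C8: 0.55 × 2.7 = 1.485
CYP2C9: 0.35 (unchanged)
Other: 0.1 (unchanged)
CL_new/CL_old = 1.485 + 0.35 + 0.1 = 1.935.
Steady-state concentration is inversely proportional to clearance, so the fold-change is 1 / 1.935 = 0.517.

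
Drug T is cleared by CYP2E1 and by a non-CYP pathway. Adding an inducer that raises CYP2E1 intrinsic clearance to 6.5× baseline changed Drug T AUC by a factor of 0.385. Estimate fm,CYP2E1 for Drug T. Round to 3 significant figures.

Let x = fm,CYP2E1. Because AUC ∝ 1/CL, relative clearance rose to 1/0.385 = 2.597.
Only the CYP2E1 route changed, so 2.597 = x·6.5 + (1 − x), giving x = 0.290.

0.290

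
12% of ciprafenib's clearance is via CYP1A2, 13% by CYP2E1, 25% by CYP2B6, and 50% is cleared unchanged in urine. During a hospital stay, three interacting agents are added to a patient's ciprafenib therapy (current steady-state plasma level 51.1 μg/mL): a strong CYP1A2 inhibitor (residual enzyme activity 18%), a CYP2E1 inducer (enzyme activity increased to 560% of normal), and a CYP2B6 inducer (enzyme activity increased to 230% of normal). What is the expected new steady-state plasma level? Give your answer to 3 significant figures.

28.0 μg/mL

The CYP1A2 pathway (12% of clearance) is reduced to 0.18× activity: 0.12 × 0.18 = 0.0216.
The CYP2E1 pathway (13% of clearance) increases to 5.6× activity: 0.13 × 5.6 = 0.728.
The CYP2B6 pathway (25% of clearance) is boosted to 2.3× activity: 0.25 × 2.3 = 0.575.
Non-CYP routes (50%) are unchanged.
Relative clearance = 0.0216 + 0.728 + 0.575 + 0.5 = 1.8246.
Steady-state plasma level ∝ 1/CL: new value = 51.1 / 1.8246 = 28.0 μg/mL.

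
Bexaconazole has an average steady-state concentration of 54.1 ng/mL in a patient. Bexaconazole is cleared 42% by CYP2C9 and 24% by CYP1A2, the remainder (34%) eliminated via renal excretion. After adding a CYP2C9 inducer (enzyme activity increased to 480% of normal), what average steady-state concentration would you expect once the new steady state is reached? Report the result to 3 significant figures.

20.8 ng/mL

The CYP2C9 pathway (42% of clearance) increases to 4.8× activity: 0.42 × 4.8 = 2.016.
CYP1A2 (24%) and the residual 34% are unaffected.
Relative clearance = 2.016 + 0.24 + 0.34 = 2.596.
New average steady-state concentration = baseline ÷ relative clearance = 54.1 / 2.596 = 20.8 ng/mL.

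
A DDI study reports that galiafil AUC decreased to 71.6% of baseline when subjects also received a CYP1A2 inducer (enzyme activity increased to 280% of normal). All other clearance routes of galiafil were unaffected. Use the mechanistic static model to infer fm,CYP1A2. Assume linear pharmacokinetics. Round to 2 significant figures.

CL'/CL = 1 / 0.716 = 1.397
2.8·fm + (1 − fm) = 1.397
fm = (1.397 − 1) / (2.8 − 1) = 0.22

0.22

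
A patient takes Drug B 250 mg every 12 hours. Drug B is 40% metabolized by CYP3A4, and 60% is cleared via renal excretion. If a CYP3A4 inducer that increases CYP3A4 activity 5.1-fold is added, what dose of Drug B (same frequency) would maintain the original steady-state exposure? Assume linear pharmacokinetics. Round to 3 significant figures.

CYP3A4: 0.4 × 5.1 = 2.04
Other: 0.6 (unchanged)
New clearance relative to baseline: 2.04 + 0.6 = 2.64.
Css,avg = (dose rate)/CL, so holding Css fixed requires dose ∝ CL: 250 × 2.64 = 660 mg.

660 mg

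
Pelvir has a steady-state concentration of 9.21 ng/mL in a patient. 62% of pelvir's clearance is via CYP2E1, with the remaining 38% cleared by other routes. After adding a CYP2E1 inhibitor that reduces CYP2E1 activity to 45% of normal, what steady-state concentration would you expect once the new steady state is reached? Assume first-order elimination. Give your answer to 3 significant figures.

14.0 ng/mL

The CYP2E1 pathway (62% of clearance) falls to 0.45× activity: 0.62 × 0.45 = 0.279.
The remaining 38% of clearance is unaffected.
CL_new/CL_old = 0.279 + 0.38 = 0.659.
Steady-state concentration ∝ 1/CL, so new value = 9.21 / 0.659 = 14.0 ng/mL.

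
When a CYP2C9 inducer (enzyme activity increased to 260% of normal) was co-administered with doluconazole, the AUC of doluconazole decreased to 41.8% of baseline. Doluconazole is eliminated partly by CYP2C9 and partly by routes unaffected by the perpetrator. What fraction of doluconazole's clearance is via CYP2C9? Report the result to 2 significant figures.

Write x for the fraction cleared via CYP2C9. The observed AUC change means clearance rose to 1/0.418 = 2.392 of baseline.
Setting x·2.6 + (1 − x) = 2.392 and solving: x = (2.392 − 1)/(2.6 − 1) = 0.87.

0.87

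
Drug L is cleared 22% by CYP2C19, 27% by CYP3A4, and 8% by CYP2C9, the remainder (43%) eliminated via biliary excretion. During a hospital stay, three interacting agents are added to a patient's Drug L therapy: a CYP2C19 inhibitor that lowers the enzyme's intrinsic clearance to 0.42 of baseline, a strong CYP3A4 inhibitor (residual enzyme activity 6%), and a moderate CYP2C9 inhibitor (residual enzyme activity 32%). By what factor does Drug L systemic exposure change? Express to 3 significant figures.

1.77

CYP2C19: 0.22 × 0.42 = 0.0924
CYP3A4: 0.27 × 0.06 = 0.0162
CYP2C9: 0.08 × 0.32 = 0.0256
Other: 0.43 (unchanged)
CL_new/CL_old = 0.0924 + 0.0162 + 0.0256 + 0.43 = 0.5642.
Because systemic exposure varies inversely with clearance, the combined effect is 1 / 0.5642 = 1.77.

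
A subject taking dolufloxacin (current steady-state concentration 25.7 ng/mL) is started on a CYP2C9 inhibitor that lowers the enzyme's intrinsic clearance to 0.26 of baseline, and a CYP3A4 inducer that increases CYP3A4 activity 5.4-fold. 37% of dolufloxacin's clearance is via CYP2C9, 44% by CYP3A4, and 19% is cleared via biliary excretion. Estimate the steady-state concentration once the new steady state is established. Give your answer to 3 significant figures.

The CYP2C9 pathway (37% of clearance) is reduced to 0.26× activity: 0.37 × 0.26 = 0.0962.
The CYP3A4 pathway (44% of clearance) increases to 5.4× activity: 0.44 × 5.4 = 2.376.
Non-CYP routes (19%) are unchanged.
Relative clearance = 0.0962 + 2.376 + 0.19 = 2.6622.
Dividing the baseline by the relative clearance: 25.7 / 2.6622 = 9.65 ng/mL.

9.65 ng/mL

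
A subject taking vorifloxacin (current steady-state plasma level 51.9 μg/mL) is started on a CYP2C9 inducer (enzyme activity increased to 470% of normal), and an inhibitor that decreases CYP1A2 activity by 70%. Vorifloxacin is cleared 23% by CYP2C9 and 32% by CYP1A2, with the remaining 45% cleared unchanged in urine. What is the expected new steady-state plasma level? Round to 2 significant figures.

The CYP2C9 pathway (23% of clearance) is boosted to 4.7× activity: 0.23 × 4.7 = 1.081.
The CYP1A2 pathway (32% of clearance) is reduced to 0.3× activity: 0.32 × 0.3 = 0.096.
Non-CYP routes (45%) are unchanged.
New clearance relative to baseline: 1.081 + 0.096 + 0.45 = 1.627.
Steady-state plasma level ∝ 1/CL: new value = 51.9 / 1.627 = 32 μg/mL.

32 μg/mL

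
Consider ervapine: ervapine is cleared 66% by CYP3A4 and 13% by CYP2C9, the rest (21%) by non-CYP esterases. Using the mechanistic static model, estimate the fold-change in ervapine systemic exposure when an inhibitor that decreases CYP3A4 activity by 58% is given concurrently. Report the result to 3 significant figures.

1.62

CYP3A4: 0.66 × 0.42 = 0.2772
CYP2C9: 0.13 (unchanged)
Other: 0.21 (unchanged)
CL_new/CL_old = 0.2772 + 0.13 + 0.21 = 0.6172.
Systemic exposure is inversely proportional to clearance, so the fold-change is 1 / 0.6172 = 1.62.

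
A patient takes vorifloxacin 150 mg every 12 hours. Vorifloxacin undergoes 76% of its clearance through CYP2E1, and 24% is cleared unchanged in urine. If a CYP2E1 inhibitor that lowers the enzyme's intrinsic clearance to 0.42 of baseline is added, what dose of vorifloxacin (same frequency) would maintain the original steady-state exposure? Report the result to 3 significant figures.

83.9 mg

The CYP2E1 pathway (76% of clearance) falls to 0.42× activity: 0.76 × 0.42 = 0.3192.
The remaining 24% of clearance is unaffected.
New clearance relative to baseline: 0.3192 + 0.24 = 0.5592.
Css,avg = (dose rate)/CL, so holding Css fixed requires dose ∝ CL: 150 × 0.5592 = 83.9 mg.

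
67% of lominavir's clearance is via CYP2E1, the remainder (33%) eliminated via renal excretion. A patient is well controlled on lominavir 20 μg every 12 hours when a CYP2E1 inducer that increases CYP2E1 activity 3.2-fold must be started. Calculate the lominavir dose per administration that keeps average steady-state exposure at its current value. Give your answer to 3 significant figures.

The CYP2E1 pathway (67% of clearance) is boosted to 3.2× activity: 0.67 × 3.2 = 2.144.
Non-CYP routes (33%) are unchanged.
New clearance relative to baseline: 2.144 + 0.33 = 2.474.
Exposure is unchanged when dose changes in proportion to clearance. New dose = 20 μg × 2.474 = 49.5 μg.

49.5 μg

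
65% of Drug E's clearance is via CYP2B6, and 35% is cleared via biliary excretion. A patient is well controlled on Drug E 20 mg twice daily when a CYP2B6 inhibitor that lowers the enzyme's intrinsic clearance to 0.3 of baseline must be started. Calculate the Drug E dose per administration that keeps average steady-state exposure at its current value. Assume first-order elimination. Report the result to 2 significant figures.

The CYP2B6 pathway (65% of clearance) is reduced to 0.3× activity: 0.65 × 0.3 = 0.195.
Non-CYP routes (35%) are unchanged.
Relative clearance = 0.195 + 0.35 = 0.545.
Css,avg = (dose rate)/CL, so holding Css fixed requires dose ∝ CL: 20 × 0.545 = 11 mg.

11 mg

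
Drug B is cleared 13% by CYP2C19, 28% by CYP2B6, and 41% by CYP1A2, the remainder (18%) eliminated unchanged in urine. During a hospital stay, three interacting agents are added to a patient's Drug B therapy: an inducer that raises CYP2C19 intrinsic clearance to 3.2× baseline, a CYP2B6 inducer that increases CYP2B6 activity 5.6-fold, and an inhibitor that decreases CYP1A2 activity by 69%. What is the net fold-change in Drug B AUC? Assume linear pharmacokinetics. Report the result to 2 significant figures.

0.44

The CYP2C19 pathway (13% of clearance) is boosted to 3.2× activity: 0.13 × 3.2 = 0.416.
The CYP2B6 pathway (28% of clearance) increases to 5.6× activity: 0.28 × 5.6 = 1.568.
The CYP1A2 pathway (41% of clearance) falls to 0.31× activity: 0.41 × 0.31 = 0.1271.
Non-CYP routes (18%) are unchanged.
New clearance relative to baseline: 0.416 + 1.568 + 0.1271 + 0.18 = 2.2911.
Because AUC varies inversely with clearance, the combined effect is 1 / 2.2911 = 0.44.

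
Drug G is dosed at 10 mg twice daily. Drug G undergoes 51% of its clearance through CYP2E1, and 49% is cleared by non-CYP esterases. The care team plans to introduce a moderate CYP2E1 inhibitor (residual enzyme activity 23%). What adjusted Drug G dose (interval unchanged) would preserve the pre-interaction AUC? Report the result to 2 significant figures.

6.1 mg

The CYP2E1 pathway (51% of clearance) is reduced to 0.23× activity: 0.51 × 0.23 = 0.1173.
The remaining 49% of clearance is unaffected.
CL_new/CL_old = 0.1173 + 0.49 = 0.6073.
Css,avg = (dose rate)/CL, so holding Css fixed requires dose ∝ CL: 10 × 0.6073 = 6.1 mg.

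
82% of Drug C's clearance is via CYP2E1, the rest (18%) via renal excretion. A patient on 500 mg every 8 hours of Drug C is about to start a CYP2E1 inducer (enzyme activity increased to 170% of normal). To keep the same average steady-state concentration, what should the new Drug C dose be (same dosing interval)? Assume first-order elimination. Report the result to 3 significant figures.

787 mg

CYP2E1: 0.82 × 1.7 = 1.394
Other: 0.18 (unchanged)
Relative clearance = 1.394 + 0.18 = 1.574.
To maintain the same steady-state level, dose must scale with clearance: new dose = 500 × 1.574 = 787 mg.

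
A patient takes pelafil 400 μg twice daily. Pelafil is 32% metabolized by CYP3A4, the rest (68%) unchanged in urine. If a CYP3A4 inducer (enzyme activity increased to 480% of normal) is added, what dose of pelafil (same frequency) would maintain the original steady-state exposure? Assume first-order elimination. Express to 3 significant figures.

The CYP3A4 pathway (32% of clearance) rises to 4.8× activity: 0.32 × 4.8 = 1.536.
The remaining 68% of clearance is unaffected.
Relative clearance = 1.536 + 0.68 = 2.216.
Exposure is unchanged when dose changes in proportion to clearance. New dose = 400 μg × 2.216 = 886 μg.

886 μg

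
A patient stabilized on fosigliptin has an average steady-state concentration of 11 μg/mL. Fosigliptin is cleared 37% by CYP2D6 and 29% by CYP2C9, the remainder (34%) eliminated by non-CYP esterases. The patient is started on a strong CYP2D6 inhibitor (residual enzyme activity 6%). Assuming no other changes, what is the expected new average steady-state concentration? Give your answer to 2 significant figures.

The CYP2D6 pathway (37% of clearance) falls to 0.06× activity: 0.37 × 0.06 = 0.0222.
CYP2C9 (29%) and the residual 34% are unaffected.
CL_new/CL_old = 0.0222 + 0.29 + 0.34 = 0.6522.
New average steady-state concentration = baseline ÷ relative clearance = 11 / 0.6522 = 17 μg/mL.

17 μg/mL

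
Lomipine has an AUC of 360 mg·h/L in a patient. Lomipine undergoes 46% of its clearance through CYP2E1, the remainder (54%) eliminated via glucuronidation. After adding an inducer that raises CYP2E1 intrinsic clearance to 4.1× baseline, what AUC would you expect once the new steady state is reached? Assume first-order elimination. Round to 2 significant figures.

The CYP2E1 pathway (46% of clearance) is boosted to 4.1× activity: 0.46 × 4.1 = 1.886.
Non-CYP routes (54%) are unchanged.
Relative clearance = 1.886 + 0.54 = 2.426.
AUC ∝ 1/CL, so new value = 360 / 2.426 = 1.5 × 10² mg·h/L.

1.5 × 10² mg·h/L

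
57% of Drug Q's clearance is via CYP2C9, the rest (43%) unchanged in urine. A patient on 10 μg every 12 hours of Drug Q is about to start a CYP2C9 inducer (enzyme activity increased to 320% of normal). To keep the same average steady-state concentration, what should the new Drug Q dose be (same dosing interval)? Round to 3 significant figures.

The CYP2C9 pathway (57% of clearance) rises to 3.2× activity: 0.57 × 3.2 = 1.824.
The remaining 43% of clearance is unaffected.
New clearance relative to baseline: 1.824 + 0.43 = 2.254.
Exposure is unchanged when dose changes in proportion to clearance. New dose = 10 μg × 2.254 = 22.5 μg.

22.5 μg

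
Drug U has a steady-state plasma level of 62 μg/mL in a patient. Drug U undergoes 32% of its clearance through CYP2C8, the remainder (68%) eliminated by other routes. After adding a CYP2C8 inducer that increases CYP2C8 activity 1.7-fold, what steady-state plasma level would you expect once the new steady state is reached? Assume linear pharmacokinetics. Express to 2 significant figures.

The CYP2C8 pathway (32% of clearance) increases to 1.7× activity: 0.32 × 1.7 = 0.544.
Non-CYP routes (68%) are unchanged.
New clearance relative to baseline: 0.544 + 0.68 = 1.224.
With dosing unchanged, steady-state plasma level scales as 1/CL: 62 / 1.224 = 51 μg/mL.

51 μg/mL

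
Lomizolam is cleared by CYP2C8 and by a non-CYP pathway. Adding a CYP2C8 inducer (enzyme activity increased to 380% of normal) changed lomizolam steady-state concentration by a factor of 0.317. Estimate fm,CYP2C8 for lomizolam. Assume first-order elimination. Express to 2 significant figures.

0.77

Let x = fm,CYP2C8. Because steady-state concentration ∝ 1/CL, relative clearance rose to 1/0.317 = 3.155.
Only the CYP2C8 route changed, so 3.155 = x·3.8 + (1 − x), giving x = 0.77.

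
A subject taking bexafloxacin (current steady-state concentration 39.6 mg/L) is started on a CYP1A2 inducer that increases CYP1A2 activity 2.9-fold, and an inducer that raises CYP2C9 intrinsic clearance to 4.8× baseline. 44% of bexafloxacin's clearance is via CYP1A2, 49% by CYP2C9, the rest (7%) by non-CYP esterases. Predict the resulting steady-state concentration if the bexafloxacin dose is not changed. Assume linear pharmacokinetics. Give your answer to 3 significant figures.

10.7 mg/L

The CYP1A2 pathway (44% of clearance) is boosted to 2.9× activity: 0.44 × 2.9 = 1.276.
The CYP2C9 pathway (49% of clearance) is boosted to 4.8× activity: 0.49 × 4.8 = 2.352.
Non-CYP routes (7%) are unchanged.
New clearance relative to baseline: 1.276 + 2.352 + 0.07 = 3.698.
New steady-state concentration = 39.6 / 3.698 = 10.7 mg/L (concentration scales inversely with clearance).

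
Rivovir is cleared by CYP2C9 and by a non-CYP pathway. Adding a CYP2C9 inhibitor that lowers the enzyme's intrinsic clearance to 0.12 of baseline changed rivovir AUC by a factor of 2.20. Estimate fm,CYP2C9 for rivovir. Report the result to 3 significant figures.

Let fm be the CYP2C9 fraction. New clearance relative to baseline = fm × 0.12 + (1 − fm).
AUC ratio = 1 / (new CL fraction), so new CL fraction = 1 / 2.20 = 0.4545.
fm × 0.12 + 1 − fm = 0.4545  ⇒  fm × (0.12 − 1) = −0.5455  ⇒  fm = 0.620.

0.620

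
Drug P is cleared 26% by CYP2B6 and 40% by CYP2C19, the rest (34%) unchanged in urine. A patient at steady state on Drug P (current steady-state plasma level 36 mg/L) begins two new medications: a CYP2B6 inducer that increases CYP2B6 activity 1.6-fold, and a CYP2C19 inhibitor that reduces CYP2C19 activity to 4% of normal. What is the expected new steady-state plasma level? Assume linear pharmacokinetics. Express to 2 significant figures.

The CYP2B6 pathway (26% of clearance) is boosted to 1.6× activity: 0.26 × 1.6 = 0.416.
The CYP2C19 pathway (40% of clearance) drops to 0.04× activity: 0.4 × 0.04 = 0.016.
The remaining 34% of clearance is unaffected.
CL_new/CL_old = 0.416 + 0.016 + 0.34 = 0.772.
Steady-state plasma level ∝ 1/CL: new value = 36 / 0.772 = 47 mg/L.

47 mg/L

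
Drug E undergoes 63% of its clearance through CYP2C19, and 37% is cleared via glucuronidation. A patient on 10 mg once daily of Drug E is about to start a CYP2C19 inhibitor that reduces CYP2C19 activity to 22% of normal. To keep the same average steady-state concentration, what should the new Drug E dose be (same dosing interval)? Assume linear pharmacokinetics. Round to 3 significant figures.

5.09 mg

CYP2C19: 0.63 × 0.22 = 0.1386
Other: 0.37 (unchanged)
CL_new/CL_old = 0.1386 + 0.37 = 0.5086.
Exposure is unchanged when dose changes in proportion to clearance. New dose = 10 mg × 0.5086 = 5.09 mg.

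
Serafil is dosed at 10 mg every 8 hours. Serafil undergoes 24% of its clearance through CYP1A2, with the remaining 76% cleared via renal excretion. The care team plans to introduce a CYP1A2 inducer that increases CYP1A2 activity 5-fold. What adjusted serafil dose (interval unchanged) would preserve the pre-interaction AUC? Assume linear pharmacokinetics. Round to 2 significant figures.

20 mg

The CYP1A2 pathway (24% of clearance) increases to 5× activity: 0.24 × 5 = 1.2.
The remaining 76% of clearance is unaffected.
New clearance relative to baseline: 1.2 + 0.76 = 1.96.
Exposure is unchanged when dose changes in proportion to clearance. New dose = 10 mg × 1.96 = 20 mg.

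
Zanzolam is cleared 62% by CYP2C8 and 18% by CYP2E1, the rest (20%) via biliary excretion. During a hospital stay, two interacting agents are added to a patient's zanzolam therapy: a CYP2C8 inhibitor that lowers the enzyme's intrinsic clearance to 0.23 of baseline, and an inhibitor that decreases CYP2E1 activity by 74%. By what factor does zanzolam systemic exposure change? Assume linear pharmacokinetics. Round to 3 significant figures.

2.57

The CYP2C8 pathway (62% of clearance) falls to 0.23× activity: 0.62 × 0.23 = 0.1426.
The CYP2E1 pathway (18% of clearance) drops to 0.26× activity: 0.18 × 0.26 = 0.0468.
The remaining 20% of clearance is unaffected.
CL_new/CL_old = 0.1426 + 0.0468 + 0.2 = 0.3894.
Systemic exposure ∝ 1/CL: fold-change = 1 / 0.3894 = 2.57.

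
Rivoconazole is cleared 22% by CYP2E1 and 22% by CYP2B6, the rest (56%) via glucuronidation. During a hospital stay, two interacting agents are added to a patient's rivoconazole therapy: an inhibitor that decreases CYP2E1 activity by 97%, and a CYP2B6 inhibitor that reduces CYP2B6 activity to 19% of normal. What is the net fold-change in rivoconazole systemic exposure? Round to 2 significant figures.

The CYP2E1 pathway (22% of clearance) falls to 0.03× activity: 0.22 × 0.03 = 0.0066.
The CYP2B6 pathway (22% of clearance) falls to 0.19× activity: 0.22 × 0.19 = 0.0418.
Non-CYP routes (56%) are unchanged.
New clearance relative to baseline: 0.0066 + 0.0418 + 0.56 = 0.6084.
Net systemic exposure ratio = 1 / 0.6084 = 1.6.

1.6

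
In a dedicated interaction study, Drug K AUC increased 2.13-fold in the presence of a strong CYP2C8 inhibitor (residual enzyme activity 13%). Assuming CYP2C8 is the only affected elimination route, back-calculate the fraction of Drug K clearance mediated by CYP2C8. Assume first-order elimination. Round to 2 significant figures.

0.61

CL'/CL = 1 / 2.13 = 0.4695
0.13·fm + (1 − fm) = 0.4695
fm = (0.4695 − 1) / (0.13 − 1) = 0.61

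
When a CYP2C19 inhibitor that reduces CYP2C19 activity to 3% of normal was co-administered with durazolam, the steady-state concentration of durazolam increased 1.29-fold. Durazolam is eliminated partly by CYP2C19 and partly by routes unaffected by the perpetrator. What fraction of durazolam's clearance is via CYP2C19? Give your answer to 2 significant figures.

0.23

Let x = fm,CYP2C19. Because steady-state concentration ∝ 1/CL, relative clearance fell to 1/1.29 = 0.7752.
Only the CYP2C19 route changed, so 0.7752 = x·0.03 + (1 − x), giving x = 0.23.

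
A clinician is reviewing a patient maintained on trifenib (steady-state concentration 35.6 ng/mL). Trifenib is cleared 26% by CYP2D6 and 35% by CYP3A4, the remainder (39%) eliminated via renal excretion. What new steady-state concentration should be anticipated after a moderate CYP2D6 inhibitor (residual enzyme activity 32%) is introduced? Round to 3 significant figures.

43.2 ng/mL

The CYP2D6 pathway (26% of clearance) drops to 0.32× activity: 0.26 × 0.32 = 0.0832.
CYP3A4 (35%) and the residual 39% are unaffected.
Relative clearance = 0.0832 + 0.35 + 0.39 = 0.8232.
With dosing unchanged, steady-state concentration scales as 1/CL: 35.6 / 0.8232 = 43.2 ng/mL.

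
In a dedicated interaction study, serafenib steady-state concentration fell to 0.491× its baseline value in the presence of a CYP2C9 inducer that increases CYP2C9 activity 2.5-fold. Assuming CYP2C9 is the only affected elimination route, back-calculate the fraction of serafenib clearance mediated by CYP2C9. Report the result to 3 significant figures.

0.691

Let fm be the CYP2C9 fraction. New clearance relative to baseline = fm × 2.5 + (1 − fm).
Steady-state concentration ratio = 1 / (new CL fraction), so new CL fraction = 1 / 0.491 = 2.037.
fm × 2.5 + 1 − fm = 2.037  ⇒  fm × (2.5 − 1) = 1.037  ⇒  fm = 0.691.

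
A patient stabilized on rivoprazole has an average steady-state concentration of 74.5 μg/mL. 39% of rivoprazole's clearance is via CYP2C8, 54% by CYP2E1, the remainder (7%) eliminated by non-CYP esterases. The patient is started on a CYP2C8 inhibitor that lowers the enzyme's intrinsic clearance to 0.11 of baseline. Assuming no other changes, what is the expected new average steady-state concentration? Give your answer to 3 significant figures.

CYP2C8: 0.39 × 0.11 = 0.0429
CYP2E1: 0.54 (unchanged)
Other: 0.07 (unchanged)
CL_new/CL_old = 0.0429 + 0.54 + 0.07 = 0.6529.
Average steady-state concentration ∝ 1/CL, so new value = 74.5 / 0.6529 = 114 μg/mL.

114 μg/mL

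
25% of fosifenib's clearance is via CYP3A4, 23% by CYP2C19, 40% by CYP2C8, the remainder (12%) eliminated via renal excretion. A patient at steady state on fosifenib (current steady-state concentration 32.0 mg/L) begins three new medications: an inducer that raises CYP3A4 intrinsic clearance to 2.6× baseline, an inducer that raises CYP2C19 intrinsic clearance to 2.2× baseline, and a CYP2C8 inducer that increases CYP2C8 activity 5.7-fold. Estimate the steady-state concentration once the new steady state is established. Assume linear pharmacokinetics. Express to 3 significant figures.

9.00 mg/L

CYP3A4: 0.25 × 2.6 = 0.65
CYP2C19: 0.23 × 2.2 = 0.506
CYP2C8: 0.4 × 5.7 = 2.28
Other: 0.12 (unchanged)
Relative clearance = 0.65 + 0.506 + 2.28 + 0.12 = 3.556.
New steady-state concentration = 32.0 / 3.556 = 9.00 mg/L (concentration scales inversely with clearance).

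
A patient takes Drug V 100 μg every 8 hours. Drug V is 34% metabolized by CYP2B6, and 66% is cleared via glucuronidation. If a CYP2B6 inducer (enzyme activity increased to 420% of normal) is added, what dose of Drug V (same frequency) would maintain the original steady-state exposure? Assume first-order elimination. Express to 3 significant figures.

209 μg

The CYP2B6 pathway (34% of clearance) is boosted to 4.2× activity: 0.34 × 4.2 = 1.428.
Non-CYP routes (66%) are unchanged.
CL_new/CL_old = 1.428 + 0.66 = 2.088.
To maintain the same steady-state level, dose must scale with clearance: new dose = 100 × 2.088 = 209 μg.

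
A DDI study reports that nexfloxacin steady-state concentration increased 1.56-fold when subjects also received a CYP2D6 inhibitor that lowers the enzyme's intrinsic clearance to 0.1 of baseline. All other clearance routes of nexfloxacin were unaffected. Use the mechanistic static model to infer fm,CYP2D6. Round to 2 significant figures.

0.40

Let fm be the CYP2D6 fraction. New clearance relative to baseline = fm × 0.1 + (1 − fm).
Steady-state concentration ratio = 1 / (new CL fraction), so new CL fraction = 1 / 1.56 = 0.641.
fm × 0.1 + 1 − fm = 0.641  ⇒  fm × (0.1 − 1) = −0.359  ⇒  fm = 0.40.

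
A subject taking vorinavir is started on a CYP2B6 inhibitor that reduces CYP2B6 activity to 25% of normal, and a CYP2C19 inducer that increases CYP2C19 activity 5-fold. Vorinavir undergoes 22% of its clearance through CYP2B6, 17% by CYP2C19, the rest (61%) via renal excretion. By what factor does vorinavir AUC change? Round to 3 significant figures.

0.660

The CYP2B6 pathway (22% of clearance) drops to 0.25× activity: 0.22 × 0.25 = 0.055.
The CYP2C19 pathway (17% of clearance) increases to 5× activity: 0.17 × 5 = 0.85.
The remaining 61% of clearance is unaffected.
Relative clearance = 0.055 + 0.85 + 0.61 = 1.515.
AUC ∝ 1/CL: fold-change = 1 / 1.515 = 0.660.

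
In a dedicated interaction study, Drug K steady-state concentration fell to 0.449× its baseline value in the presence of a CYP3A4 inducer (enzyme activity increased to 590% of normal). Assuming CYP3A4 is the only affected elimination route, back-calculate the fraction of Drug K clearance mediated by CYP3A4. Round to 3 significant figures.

0.250

Call the CYP3A4 fraction fm. After the interaction, CL_new/CL_old = fm × 5.9 + (1 − fm).
Steady-state concentration ratio = 1 / (new CL fraction), so new CL fraction = 1 / 0.449 = 2.227.
fm × 5.9 + 1 − fm = 2.227  ⇒  fm × (5.9 − 1) = 1.227  ⇒  fm = 0.250.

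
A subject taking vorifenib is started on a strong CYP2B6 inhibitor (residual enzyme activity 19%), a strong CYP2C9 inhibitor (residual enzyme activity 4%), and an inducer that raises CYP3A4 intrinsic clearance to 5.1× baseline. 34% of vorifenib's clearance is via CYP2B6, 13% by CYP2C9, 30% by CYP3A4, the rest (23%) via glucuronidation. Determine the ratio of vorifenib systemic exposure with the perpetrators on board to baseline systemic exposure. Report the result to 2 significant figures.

CYP2B6: 0.34 × 0.19 = 0.0646
CYP2C9: 0.13 × 0.04 = 0.0052
CYP3A4: 0.3 × 5.1 = 1.53
Other: 0.23 (unchanged)
New clearance relative to baseline: 0.0646 + 0.0052 + 1.53 + 0.23 = 1.8298.
Because systemic exposure varies inversely with clearance, the combined effect is 1 / 1.8298 = 0.55.

0.55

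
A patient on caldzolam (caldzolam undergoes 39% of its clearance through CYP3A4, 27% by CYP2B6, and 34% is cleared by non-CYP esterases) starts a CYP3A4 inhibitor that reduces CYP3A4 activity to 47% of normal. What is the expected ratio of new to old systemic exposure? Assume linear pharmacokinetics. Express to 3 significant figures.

1.26

The CYP3A4 pathway (39% of clearance) is reduced to 0.47× activity: 0.39 × 0.47 = 0.1833.
CYP2B6 (27%) and the residual 34% are unaffected.
CL_new/CL_old = 0.1833 + 0.27 + 0.34 = 0.7933.
Systemic exposure is inversely proportional to clearance, so the fold-change is 1 / 0.7933 = 1.26.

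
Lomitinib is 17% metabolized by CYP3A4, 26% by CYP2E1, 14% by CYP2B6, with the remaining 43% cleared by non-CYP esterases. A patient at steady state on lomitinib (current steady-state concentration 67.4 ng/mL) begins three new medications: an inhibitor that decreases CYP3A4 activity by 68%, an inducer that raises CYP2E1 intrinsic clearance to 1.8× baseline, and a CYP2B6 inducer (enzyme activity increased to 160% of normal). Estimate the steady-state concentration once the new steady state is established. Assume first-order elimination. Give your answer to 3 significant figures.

57.3 ng/mL

CYP3A4: 0.17 × 0.32 = 0.0544
CYP2E1: 0.26 × 1.8 = 0.468
CYP2B6: 0.14 × 1.6 = 0.224
Other: 0.43 (unchanged)
New clearance relative to baseline: 0.0544 + 0.468 + 0.224 + 0.43 = 1.1764.
Dividing the baseline by the relative clearance: 67.4 / 1.1764 = 57.3 ng/mL.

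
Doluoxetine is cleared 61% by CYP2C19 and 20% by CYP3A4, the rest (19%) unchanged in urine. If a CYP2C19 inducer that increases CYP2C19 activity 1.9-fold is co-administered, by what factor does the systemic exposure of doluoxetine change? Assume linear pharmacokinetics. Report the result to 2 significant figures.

The CYP2C19 pathway (61% of clearance) is boosted to 1.9× activity: 0.61 × 1.9 = 1.159.
CYP3A4 (20%) and the residual 19% are unaffected.
CL_new/CL_old = 1.159 + 0.2 + 0.19 = 1.549.
Since systemic exposure ∝ 1/CL, the ratio is 1 / 1.549 = 0.65.

0.65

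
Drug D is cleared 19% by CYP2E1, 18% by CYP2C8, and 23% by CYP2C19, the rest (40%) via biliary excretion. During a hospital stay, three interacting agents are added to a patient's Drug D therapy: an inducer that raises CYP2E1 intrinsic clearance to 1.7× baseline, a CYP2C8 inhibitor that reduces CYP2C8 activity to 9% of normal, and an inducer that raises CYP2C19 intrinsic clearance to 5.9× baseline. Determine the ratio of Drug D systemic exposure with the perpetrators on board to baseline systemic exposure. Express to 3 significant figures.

0.477

The CYP2E1 pathway (19% of clearance) is boosted to 1.7× activity: 0.19 × 1.7 = 0.323.
The CYP2C8 pathway (18% of clearance) drops to 0.09× activity: 0.18 × 0.09 = 0.0162.
The CYP2C19 pathway (23% of clearance) increases to 5.9× activity: 0.23 × 5.9 = 1.357.
Non-CYP routes (40%) are unchanged.
Relative clearance = 0.323 + 0.0162 + 1.357 + 0.4 = 2.0962.
Because systemic exposure varies inversely with clearance, the combined effect is 1 / 2.0962 = 0.477.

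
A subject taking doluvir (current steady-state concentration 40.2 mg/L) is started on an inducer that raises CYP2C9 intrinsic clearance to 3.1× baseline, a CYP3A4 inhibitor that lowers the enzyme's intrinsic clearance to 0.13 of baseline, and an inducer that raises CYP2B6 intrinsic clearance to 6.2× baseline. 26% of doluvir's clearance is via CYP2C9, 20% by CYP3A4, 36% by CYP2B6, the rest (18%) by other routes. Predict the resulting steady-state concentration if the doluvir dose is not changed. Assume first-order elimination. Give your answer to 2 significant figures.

12 mg/L

The CYP2C9 pathway (26% of clearance) rises to 3.1× activity: 0.26 × 3.1 = 0.806.
The CYP3A4 pathway (20% of clearance) drops to 0.13× activity: 0.2 × 0.13 = 0.026.
The CYP2B6 pathway (36% of clearance) rises to 6.2× activity: 0.36 × 6.2 = 2.232.
Non-CYP routes (18%) are unchanged.
CL_new/CL_old = 0.806 + 0.026 + 2.232 + 0.18 = 3.244.
New steady-state concentration = 40.2 / 3.244 = 12 mg/L (concentration scales inversely with clearance).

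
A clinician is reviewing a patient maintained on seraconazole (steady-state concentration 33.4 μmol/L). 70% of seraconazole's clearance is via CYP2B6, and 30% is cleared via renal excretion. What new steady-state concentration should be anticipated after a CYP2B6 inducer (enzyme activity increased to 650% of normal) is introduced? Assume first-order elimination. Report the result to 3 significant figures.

The CYP2B6 pathway (70% of clearance) rises to 6.5× activity: 0.7 × 6.5 = 4.55.
Non-CYP routes (30%) are unchanged.
New clearance relative to baseline: 4.55 + 0.3 = 4.85.
Steady-state concentration ∝ 1/CL, so new value = 33.4 / 4.85 = 6.89 μmol/L.

6.89 μmol/L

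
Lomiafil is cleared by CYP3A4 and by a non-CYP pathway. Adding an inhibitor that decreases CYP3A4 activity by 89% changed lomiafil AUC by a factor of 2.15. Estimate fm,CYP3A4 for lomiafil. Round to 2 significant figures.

Call the CYP3A4 fraction fm. After the interaction, CL_new/CL_old = fm × 0.11 + (1 − fm).
AUC ratio = 1 / (new CL fraction), so new CL fraction = 1 / 2.15 = 0.4651.
fm × 0.11 + 1 − fm = 0.4651  ⇒  fm × (0.11 − 1) = −0.5349  ⇒  fm = 0.60.

0.60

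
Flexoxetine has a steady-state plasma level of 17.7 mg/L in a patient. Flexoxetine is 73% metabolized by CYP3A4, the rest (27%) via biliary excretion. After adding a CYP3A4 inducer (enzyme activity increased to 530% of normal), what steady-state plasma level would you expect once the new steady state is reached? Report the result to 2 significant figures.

4.3 mg/L

CYP3A4: 0.73 × 5.3 = 3.869
Other: 0.27 (unchanged)
New clearance relative to baseline: 3.869 + 0.27 = 4.139.
New steady-state plasma level = baseline ÷ relative clearance = 17.7 / 4.139 = 4.3 mg/L.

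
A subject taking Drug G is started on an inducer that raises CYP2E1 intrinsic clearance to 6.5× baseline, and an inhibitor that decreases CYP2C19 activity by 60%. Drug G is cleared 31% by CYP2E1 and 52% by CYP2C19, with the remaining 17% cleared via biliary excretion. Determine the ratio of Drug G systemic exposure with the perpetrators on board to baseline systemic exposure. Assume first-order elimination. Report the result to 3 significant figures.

0.418

CYP2E1: 0.31 × 6.5 = 2.015
CYP2C19: 0.52 × 0.4 = 0.208
Other: 0.17 (unchanged)
Relative clearance = 2.015 + 0.208 + 0.17 = 2.393.
Net systemic exposure ratio = 1 / 2.393 = 0.418.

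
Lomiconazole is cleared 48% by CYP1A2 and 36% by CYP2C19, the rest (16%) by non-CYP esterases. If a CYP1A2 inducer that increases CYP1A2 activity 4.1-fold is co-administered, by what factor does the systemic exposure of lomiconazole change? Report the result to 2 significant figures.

0.40

The CYP1A2 pathway (48% of clearance) rises to 4.1× activity: 0.48 × 4.1 = 1.968.
CYP2C19 (36%) and the residual 16% are unaffected.
New clearance relative to baseline: 1.968 + 0.36 + 0.16 = 2.488.
Systemic exposure is inversely proportional to clearance, so the fold-change is 1 / 2.488 = 0.40.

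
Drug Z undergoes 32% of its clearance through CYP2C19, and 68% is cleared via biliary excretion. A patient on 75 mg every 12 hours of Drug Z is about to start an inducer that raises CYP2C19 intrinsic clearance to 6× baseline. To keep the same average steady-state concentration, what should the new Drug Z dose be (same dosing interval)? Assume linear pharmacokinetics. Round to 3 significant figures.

The CYP2C19 pathway (32% of clearance) rises to 6× activity: 0.32 × 6 = 1.92.
Non-CYP routes (68%) are unchanged.
New clearance relative to baseline: 1.92 + 0.68 = 2.6.
Exposure is unchanged when dose changes in proportion to clearance. New dose = 75 mg × 2.6 = 195 mg.

195 mg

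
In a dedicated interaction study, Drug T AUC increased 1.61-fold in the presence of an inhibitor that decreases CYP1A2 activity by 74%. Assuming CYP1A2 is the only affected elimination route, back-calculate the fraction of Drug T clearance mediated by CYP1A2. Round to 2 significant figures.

CL'/CL = 1 / 1.61 = 0.6211
0.26·fm + (1 − fm) = 0.6211
fm = (0.6211 − 1) / (0.26 − 1) = 0.51

0.51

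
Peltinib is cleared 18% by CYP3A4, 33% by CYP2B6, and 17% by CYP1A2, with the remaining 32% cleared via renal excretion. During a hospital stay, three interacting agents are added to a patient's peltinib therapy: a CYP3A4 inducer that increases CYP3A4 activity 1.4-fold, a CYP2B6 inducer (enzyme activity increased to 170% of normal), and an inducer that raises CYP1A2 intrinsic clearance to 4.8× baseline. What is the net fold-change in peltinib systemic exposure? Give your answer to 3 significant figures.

0.513

CYP3A4: 0.18 × 1.4 = 0.252
CYP2B6: 0.33 × 1.7 = 0.561
CYP1A2: 0.17 × 4.8 = 0.816
Other: 0.32 (unchanged)
New clearance relative to baseline: 0.252 + 0.561 + 0.816 + 0.32 = 1.949.
Systemic exposure ∝ 1/CL: fold-change = 1 / 1.949 = 0.513.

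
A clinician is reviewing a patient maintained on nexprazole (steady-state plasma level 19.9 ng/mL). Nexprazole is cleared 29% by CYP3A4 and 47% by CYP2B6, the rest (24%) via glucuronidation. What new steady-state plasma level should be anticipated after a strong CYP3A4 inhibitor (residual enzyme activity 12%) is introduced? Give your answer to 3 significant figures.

26.7 ng/mL

CYP3A4: 0.29 × 0.12 = 0.0348
CYP2B6: 0.47 (unchanged)
Other: 0.24 (unchanged)
CL_new/CL_old = 0.0348 + 0.47 + 0.24 = 0.7448.
Steady-state plasma level ∝ 1/CL, so new value = 19.9 / 0.7448 = 26.7 ng/mL.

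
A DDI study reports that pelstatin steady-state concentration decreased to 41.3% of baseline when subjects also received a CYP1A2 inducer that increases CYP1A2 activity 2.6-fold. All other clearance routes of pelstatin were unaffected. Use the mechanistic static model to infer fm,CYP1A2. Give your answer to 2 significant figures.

0.89

Let x = fm,CYP1A2. Because steady-state concentration ∝ 1/CL, relative clearance rose to 1/0.413 = 2.421.
Setting x·2.6 + (1 − x) = 2.421 and solving: x = (2.421 − 1)/(2.6 − 1) = 0.89.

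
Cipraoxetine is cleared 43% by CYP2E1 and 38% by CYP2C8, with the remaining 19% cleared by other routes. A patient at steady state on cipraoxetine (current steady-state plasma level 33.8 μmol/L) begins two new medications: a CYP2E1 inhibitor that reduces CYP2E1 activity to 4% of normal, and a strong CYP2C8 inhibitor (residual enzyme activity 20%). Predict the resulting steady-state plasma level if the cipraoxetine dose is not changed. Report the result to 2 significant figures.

The CYP2E1 pathway (43% of clearance) drops to 0.04× activity: 0.43 × 0.04 = 0.0172.
The CYP2C8 pathway (38% of clearance) drops to 0.2× activity: 0.38 × 0.2 = 0.076.
Non-CYP routes (19%) are unchanged.
Relative clearance = 0.0172 + 0.076 + 0.19 = 0.2832.
Steady-state plasma level ∝ 1/CL: new value = 33.8 / 0.2832 = 1.2 × 10² μmol/L.

1.2 × 10² μmol/L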